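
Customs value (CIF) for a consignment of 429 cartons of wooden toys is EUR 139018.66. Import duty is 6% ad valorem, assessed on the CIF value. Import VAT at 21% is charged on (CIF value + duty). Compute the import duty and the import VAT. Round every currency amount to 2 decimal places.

Import duty = 139018.66 × 6% = 8341.12
VAT base = CIF + duty = 139018.66 + 8341.12 = 147359.78
Import VAT = 147359.78 × 21% = 30945.55

Import duty: EUR 8341.12; import VAT: EUR 30945.55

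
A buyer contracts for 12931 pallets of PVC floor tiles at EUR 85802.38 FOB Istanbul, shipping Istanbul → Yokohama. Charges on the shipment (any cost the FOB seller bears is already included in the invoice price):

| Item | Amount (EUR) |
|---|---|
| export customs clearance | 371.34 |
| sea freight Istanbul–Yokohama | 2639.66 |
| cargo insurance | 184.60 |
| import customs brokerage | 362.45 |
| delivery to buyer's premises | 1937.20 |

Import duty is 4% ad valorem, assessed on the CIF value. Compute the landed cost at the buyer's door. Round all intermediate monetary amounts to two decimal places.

FOB: the seller bears costs until goods are on board at the origin port; the buyer bears freight, insurance and all costs thereafter.
Already in the invoice (seller's account under FOB): export clearance — exclude.
CIF value = FOB price + freight + insurance = 85802.38 + 2639.66 + 184.60 = 88626.64
Import duty = 88626.64 × 4% = 3545.07
Buyer bears: freight 2639.66 + insurance 184.60 + brokerage 362.45 + delivery 1937.20 + duty 3545.07 = 8668.98
Landed cost = invoice 85802.38 + 8668.98 = 94471.36

Total landed cost: EUR 94471.36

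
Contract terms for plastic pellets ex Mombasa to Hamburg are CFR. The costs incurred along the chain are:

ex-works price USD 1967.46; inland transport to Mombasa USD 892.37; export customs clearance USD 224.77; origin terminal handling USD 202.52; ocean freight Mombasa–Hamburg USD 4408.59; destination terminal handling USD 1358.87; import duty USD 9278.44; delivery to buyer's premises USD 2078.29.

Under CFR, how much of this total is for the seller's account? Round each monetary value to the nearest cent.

CFR: the seller pays costs through ocean freight to the destination port, but not insurance.
Seller's account: goods 1967.46 + inland to port 892.37 + export clearance 224.77 + origin terminal 202.52 + freight 4408.59 = 7695.71
Buyer's account: destination terminal 1358.87 + duty 9278.44 + delivery 2078.29 = 12715.60

Seller's account: USD 7695.71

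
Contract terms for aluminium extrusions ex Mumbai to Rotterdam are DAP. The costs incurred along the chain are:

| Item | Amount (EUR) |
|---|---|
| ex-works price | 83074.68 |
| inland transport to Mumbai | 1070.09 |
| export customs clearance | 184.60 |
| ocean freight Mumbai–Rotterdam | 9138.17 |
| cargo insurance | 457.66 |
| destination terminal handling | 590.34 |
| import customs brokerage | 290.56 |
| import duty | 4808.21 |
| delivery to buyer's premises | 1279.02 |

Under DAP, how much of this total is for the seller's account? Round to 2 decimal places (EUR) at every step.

Seller's account: EUR 95794.56

DAP: the seller bears all costs to the named destination except import duty and clearance.
Seller's account: goods 83074.68 + inland to port 1070.09 + export clearance 184.60 + freight 9138.17 + insurance 457.66 + destination terminal 590.34 + delivery 1279.02 = 95794.56
Buyer's account: brokerage 290.56 + duty 4808.21 = 5098.77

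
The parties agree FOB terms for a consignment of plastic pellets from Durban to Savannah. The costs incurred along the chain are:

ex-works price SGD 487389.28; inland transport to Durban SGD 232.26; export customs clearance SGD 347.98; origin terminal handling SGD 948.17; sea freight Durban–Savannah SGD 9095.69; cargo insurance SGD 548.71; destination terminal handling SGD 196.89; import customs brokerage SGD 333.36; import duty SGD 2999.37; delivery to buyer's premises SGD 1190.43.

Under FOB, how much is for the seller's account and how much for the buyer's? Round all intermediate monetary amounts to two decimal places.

FOB: the seller bears costs until goods are on board at the origin port; the buyer bears freight, insurance and all costs thereafter.
Seller's account: goods 487389.28 + inland to port 232.26 + export clearance 347.98 + origin terminal 948.17 = 488917.69
Buyer's account: freight 9095.69 + insurance 548.71 + destination terminal 196.89 + brokerage 333.36 + duty 2999.37 + delivery 1190.43 = 14364.45

Seller: SGD 488917.69; buyer: SGD 14364.45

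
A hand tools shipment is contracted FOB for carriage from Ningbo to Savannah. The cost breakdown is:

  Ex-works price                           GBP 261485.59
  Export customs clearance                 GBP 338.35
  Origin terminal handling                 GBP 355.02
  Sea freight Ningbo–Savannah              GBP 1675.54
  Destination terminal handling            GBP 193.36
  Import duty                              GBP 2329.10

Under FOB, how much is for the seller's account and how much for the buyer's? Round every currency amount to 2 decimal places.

FOB: the seller bears costs until goods are on board at the origin port; the buyer bears freight, insurance and all costs thereafter.
Seller's account: goods 261485.59 + export clearance 338.35 + origin terminal 355.02 = 262178.96
Buyer's account: freight 1675.54 + destination terminal 193.36 + duty 2329.10 = 4198.00

Seller: GBP 262178.96; buyer: GBP 4198.00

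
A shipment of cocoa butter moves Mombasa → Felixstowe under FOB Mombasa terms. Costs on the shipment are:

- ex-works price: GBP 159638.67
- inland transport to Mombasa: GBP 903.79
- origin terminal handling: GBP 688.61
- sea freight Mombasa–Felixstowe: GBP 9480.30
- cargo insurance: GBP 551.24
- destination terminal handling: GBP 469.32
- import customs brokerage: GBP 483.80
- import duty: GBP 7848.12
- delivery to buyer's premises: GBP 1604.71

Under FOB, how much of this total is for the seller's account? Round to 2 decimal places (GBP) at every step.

Seller's account: GBP 161231.07

FOB: the seller bears costs until goods are on board at the origin port; the buyer bears freight, insurance and all costs thereafter.
Seller's account: goods 159638.67 + inland to port 903.79 + origin terminal 688.61 = 161231.07
Buyer's account: freight 9480.30 + insurance 551.24 + destination terminal 469.32 + brokerage 483.80 + duty 7848.12 + delivery 1604.71 = 20437.49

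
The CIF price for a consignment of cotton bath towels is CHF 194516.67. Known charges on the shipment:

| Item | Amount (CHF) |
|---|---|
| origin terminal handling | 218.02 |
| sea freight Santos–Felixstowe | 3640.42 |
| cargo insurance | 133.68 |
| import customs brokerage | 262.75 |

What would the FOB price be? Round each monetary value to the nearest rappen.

FOB price: CHF 190742.57

Not relevant to the conversion: origin terminal — on the seller under both CIF and FOB; already in the CIF price and stays in the FOB price. brokerage — on the buyer under both terms; not part of either seller's price.
From CIF to FOB, the seller no longer bears: freight, insurance.
FOB price = 194516.67 − 3640.42 − 133.68 = 190742.57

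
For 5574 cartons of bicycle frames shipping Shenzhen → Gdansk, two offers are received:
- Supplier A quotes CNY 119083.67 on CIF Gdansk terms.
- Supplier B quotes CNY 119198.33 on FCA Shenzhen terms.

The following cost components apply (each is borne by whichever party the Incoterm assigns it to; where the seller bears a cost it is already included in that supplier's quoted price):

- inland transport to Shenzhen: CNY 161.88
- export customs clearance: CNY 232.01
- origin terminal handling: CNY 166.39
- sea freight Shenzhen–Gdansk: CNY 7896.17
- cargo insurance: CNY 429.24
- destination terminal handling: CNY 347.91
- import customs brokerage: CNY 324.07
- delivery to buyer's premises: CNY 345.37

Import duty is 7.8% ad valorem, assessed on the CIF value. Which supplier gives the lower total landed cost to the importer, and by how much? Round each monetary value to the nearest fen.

Supplier A (CIF):
The CIF price already equals the CIF value: 119083.67
Import duty = 119083.67 × 7.8% = 9288.53
Buyer bears (A): 347.91 + 324.07 + 345.37 = 1017.35
Landed cost (A) = invoice 119083.67 + 1017.35 + duty 9288.53 = 129389.55
Supplier B (FCA):
CIF value = FCA price + origin terminal + freight + insurance = 119198.33 + 166.39 + 7896.17 + 429.24 = 127690.13
Import duty = 127690.13 × 7.8% = 9959.83
Buyer bears (B): 166.39 + 7896.17 + 429.24 + 347.91 + 324.07 + 345.37 = 9509.15
Landed cost (B) = invoice 119198.33 + 9509.15 + duty 9959.83 = 138667.31
Difference = |129389.55 − 138667.31| = 9277.76

Supplier A is cheaper by CNY 9277.76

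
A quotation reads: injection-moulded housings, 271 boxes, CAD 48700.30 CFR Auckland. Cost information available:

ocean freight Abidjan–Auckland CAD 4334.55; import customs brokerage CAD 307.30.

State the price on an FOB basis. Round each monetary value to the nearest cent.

Not relevant to the conversion: brokerage — on the buyer under both terms; not part of either seller's price.
From CFR to FOB, the seller no longer bears: freight.
FOB price = 48700.30 − 4334.55 = 44365.75

FOB price: CAD 44365.75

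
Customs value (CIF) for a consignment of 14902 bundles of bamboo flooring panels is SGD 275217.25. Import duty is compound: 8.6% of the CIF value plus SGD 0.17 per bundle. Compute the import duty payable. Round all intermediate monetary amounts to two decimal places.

Ad valorem component: 275217.25 × 8.6% = 23668.68
Specific component: 14902 × 0.17 = 2533.34
Import duty = 23668.68 + 2533.34 = 26202.02

Import duty: SGD 26202.02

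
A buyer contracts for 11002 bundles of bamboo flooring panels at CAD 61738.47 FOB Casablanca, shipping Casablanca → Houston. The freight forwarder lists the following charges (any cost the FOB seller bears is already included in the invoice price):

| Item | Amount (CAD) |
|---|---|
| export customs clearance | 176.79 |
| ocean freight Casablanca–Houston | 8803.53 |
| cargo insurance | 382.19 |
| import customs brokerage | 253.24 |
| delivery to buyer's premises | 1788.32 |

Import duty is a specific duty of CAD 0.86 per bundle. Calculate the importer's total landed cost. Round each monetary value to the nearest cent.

Total landed cost: CAD 82427.47

FOB: the seller bears costs until goods are on board at the origin port; the buyer bears freight, insurance and all costs thereafter.
Already in the invoice (seller's account under FOB): export clearance — exclude.
CIF value = FOB price + freight + insurance = 61738.47 + 8803.53 + 382.19 = 70924.19
Import duty = 11002 × 0.86 = 9461.72
Buyer bears: freight 8803.53 + insurance 382.19 + brokerage 253.24 + delivery 1788.32 + duty 9461.72 = 20689.00
Landed cost = invoice 61738.47 + 20689.00 = 82427.47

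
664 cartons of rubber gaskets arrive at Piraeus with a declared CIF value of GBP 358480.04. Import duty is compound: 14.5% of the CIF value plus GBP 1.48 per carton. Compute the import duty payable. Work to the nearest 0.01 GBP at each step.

Import duty: GBP 52962.33

Ad valorem component: 358480.04 × 14.5% = 51979.61
Specific component: 664 × 1.48 = 982.72
Import duty = 51979.61 + 982.72 = 52962.33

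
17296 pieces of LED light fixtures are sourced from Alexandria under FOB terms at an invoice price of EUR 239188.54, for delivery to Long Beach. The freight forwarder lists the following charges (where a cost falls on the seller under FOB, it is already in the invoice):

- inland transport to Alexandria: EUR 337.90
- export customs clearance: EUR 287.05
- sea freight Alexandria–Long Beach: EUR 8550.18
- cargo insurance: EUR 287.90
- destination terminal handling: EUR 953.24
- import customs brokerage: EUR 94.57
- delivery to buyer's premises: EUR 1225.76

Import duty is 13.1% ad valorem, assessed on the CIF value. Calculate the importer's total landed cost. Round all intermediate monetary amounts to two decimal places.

FOB: the seller bears costs until goods are on board at the origin port; the buyer bears freight, insurance and all costs thereafter.
Already in the invoice (seller's account under FOB): inland to port, export clearance — exclude.
CIF value = FOB price + freight + insurance = 239188.54 + 8550.18 + 287.90 = 248026.62
Import duty = 248026.62 × 13.1% = 32491.49
Buyer bears: freight 8550.18 + insurance 287.90 + destination terminal 953.24 + brokerage 94.57 + delivery 1225.76 + duty 32491.49 = 43603.14
Landed cost = invoice 239188.54 + 43603.14 = 282791.68

Total landed cost: EUR 282791.68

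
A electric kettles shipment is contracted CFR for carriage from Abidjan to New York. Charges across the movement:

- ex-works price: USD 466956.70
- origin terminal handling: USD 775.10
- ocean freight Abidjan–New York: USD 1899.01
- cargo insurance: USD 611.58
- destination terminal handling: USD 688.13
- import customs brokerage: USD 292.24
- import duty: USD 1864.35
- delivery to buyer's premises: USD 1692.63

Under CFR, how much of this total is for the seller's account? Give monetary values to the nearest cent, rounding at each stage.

Seller's account: USD 469630.81

CFR: the seller pays costs through ocean freight to the destination port, but not insurance.
Seller's account: goods 466956.70 + origin terminal 775.10 + freight 1899.01 = 469630.81
Buyer's account: insurance 611.58 + destination terminal 688.13 + brokerage 292.24 + duty 1864.35 + delivery 1692.63 = 5148.93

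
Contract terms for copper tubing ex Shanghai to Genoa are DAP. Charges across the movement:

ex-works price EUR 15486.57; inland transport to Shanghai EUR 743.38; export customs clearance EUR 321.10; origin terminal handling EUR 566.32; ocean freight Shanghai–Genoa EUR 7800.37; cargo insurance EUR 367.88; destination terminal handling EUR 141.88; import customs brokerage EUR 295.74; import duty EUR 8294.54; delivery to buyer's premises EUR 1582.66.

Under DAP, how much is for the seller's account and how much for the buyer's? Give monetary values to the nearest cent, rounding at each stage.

Seller: EUR 27010.16; buyer: EUR 8590.28

DAP: the seller bears all costs to the named destination except import duty and clearance.
Seller's account: goods 15486.57 + inland to port 743.38 + export clearance 321.10 + origin terminal 566.32 + freight 7800.37 + insurance 367.88 + destination terminal 141.88 + delivery 1582.66 = 27010.16
Buyer's account: brokerage 295.74 + duty 8294.54 = 8590.28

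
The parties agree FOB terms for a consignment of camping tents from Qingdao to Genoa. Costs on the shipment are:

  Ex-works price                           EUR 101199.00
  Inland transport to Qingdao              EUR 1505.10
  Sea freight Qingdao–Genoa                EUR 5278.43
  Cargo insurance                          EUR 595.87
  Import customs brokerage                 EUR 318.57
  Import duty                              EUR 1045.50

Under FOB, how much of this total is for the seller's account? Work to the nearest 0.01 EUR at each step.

Seller's account: EUR 102704.10

FOB: the seller bears costs until goods are on board at the origin port; the buyer bears freight, insurance and all costs thereafter.
Seller's account: goods 101199.00 + inland to port 1505.10 = 102704.10
Buyer's account: freight 5278.43 + insurance 595.87 + brokerage 318.57 + duty 1045.50 = 7238.37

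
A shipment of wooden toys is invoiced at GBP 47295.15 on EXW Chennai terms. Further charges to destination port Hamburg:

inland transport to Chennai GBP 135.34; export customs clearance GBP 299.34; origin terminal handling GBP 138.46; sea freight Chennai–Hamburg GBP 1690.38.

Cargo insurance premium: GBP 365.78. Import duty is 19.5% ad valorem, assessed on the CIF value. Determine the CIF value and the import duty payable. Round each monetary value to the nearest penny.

CIF = EXW price + pre-shipment costs + freight + insurance
CIF = 47295.15 + 135.34 + 299.34 + 138.46 + 1690.38 + 365.78 = 49924.45
Import duty = 49924.45 × 19.5% = 9735.27

CIF value: GBP 49924.45; import duty: GBP 9735.27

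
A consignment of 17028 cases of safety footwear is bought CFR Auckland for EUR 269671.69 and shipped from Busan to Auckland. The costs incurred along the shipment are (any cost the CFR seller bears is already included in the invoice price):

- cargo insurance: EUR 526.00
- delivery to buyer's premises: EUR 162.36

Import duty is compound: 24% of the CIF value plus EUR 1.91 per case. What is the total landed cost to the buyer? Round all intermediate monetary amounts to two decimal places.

Total landed cost: EUR 367730.98

CFR: the seller pays costs through ocean freight to the destination port, but not insurance.
CIF value = CFR price + insurance = 269671.69 + 526.00 = 270197.69
Ad valorem component: 270197.69 × 24% = 64847.45
Specific component: 17028 × 1.91 = 32523.48
Import duty = 64847.45 + 32523.48 = 97370.93
Buyer bears: insurance 526.00 + delivery 162.36 + duty 97370.93 = 98059.29
Landed cost = invoice 269671.69 + 98059.29 = 367730.98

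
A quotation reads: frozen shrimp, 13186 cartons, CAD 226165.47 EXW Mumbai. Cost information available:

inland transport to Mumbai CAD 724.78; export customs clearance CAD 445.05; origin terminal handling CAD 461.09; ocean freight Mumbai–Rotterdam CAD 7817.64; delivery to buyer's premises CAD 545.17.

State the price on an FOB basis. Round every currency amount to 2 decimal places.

FOB price: CAD 227796.39

Not relevant to the conversion: delivery, freight — on the buyer under both terms; not part of either seller's price.
From EXW to FOB, the seller additionally bears: inland to port, export clearance, origin terminal.
FOB price = 226165.47 + 724.78 + 445.05 + 461.09 = 227796.39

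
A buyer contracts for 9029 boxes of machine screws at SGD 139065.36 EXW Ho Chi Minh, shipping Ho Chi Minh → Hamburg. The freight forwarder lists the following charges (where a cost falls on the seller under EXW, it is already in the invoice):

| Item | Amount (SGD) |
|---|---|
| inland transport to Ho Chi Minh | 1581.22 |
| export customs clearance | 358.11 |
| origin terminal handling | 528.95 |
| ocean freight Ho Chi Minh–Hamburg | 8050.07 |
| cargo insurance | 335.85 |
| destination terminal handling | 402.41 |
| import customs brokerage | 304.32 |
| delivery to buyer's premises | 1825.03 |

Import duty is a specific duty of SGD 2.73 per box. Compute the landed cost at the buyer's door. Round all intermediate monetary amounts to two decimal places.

EXW: the seller makes goods available at their premises; the buyer bears all onward costs.
CIF value = EXW price + inland to port + export clearance + origin terminal + freight + insurance = 139065.36 + 1581.22 + 358.11 + 528.95 + 8050.07 + 335.85 = 149919.56
Import duty = 9029 × 2.73 = 24649.17
Buyer bears: inland to port 1581.22 + export clearance 358.11 + origin terminal 528.95 + freight 8050.07 + insurance 335.85 + destination terminal 402.41 + brokerage 304.32 + delivery 1825.03 + duty 24649.17 = 38035.13
Landed cost = invoice 139065.36 + 38035.13 = 177100.49

Total landed cost: SGD 177100.49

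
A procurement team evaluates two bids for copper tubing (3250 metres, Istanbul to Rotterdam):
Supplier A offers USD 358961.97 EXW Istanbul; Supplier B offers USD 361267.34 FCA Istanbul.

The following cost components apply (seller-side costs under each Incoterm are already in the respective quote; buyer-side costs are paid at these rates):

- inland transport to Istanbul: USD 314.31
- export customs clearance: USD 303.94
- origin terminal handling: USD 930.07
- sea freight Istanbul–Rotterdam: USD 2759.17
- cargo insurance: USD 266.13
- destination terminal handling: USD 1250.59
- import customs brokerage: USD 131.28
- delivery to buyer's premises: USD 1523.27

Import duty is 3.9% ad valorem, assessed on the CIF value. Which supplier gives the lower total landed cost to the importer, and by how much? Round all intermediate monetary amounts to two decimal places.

Supplier A is cheaper by USD 1752.92

Supplier A (EXW):
CIF value = EXW price + inland to port + export clearance + origin terminal + freight + insurance = 358961.97 + 314.31 + 303.94 + 930.07 + 2759.17 + 266.13 = 363535.59
Import duty = 363535.59 × 3.9% = 14177.89
Buyer bears (A): 314.31 + 303.94 + 930.07 + 2759.17 + 266.13 + 1250.59 + 131.28 + 1523.27 = 7478.76
Landed cost (A) = invoice 358961.97 + 7478.76 + duty 14177.89 = 380618.62
Supplier B (FCA):
CIF value = FCA price + origin terminal + freight + insurance = 361267.34 + 930.07 + 2759.17 + 266.13 = 365222.71
Import duty = 365222.71 × 3.9% = 14243.69
Buyer bears (B): 930.07 + 2759.17 + 266.13 + 1250.59 + 131.28 + 1523.27 = 6860.51
Landed cost (B) = invoice 361267.34 + 6860.51 + duty 14243.69 = 382371.54
Difference = |380618.62 − 382371.54| = 1752.92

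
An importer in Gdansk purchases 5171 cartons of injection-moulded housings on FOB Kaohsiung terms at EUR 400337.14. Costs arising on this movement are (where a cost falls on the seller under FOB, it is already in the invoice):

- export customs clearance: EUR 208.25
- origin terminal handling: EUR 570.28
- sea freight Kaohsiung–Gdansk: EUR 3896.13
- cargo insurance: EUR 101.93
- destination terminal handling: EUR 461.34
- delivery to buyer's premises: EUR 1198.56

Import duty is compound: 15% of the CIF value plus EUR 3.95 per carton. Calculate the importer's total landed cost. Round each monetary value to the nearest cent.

FOB: the seller bears costs until goods are on board at the origin port; the buyer bears freight, insurance and all costs thereafter.
Already in the invoice (seller's account under FOB): export clearance, origin terminal — exclude.
CIF value = FOB price + freight + insurance = 400337.14 + 3896.13 + 101.93 = 404335.20
Ad valorem component: 404335.20 × 15% = 60650.28
Specific component: 5171 × 3.95 = 20425.45
Import duty = 60650.28 + 20425.45 = 81075.73
Buyer bears: freight 3896.13 + insurance 101.93 + destination terminal 461.34 + delivery 1198.56 + duty 81075.73 = 86733.69
Landed cost = invoice 400337.14 + 86733.69 = 487070.83

Total landed cost: EUR 487070.83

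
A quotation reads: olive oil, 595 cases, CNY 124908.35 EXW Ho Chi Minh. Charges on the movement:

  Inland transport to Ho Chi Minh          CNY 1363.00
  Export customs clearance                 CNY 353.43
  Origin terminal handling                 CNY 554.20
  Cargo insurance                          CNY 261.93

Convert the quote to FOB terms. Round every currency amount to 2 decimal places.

FOB price: CNY 127178.98

Not relevant to the conversion: insurance — on the buyer under both terms; not part of either seller's price.
From EXW to FOB, the seller additionally bears: inland to port, export clearance, origin terminal.
FOB price = 124908.35 + 1363.00 + 353.43 + 554.20 = 127178.98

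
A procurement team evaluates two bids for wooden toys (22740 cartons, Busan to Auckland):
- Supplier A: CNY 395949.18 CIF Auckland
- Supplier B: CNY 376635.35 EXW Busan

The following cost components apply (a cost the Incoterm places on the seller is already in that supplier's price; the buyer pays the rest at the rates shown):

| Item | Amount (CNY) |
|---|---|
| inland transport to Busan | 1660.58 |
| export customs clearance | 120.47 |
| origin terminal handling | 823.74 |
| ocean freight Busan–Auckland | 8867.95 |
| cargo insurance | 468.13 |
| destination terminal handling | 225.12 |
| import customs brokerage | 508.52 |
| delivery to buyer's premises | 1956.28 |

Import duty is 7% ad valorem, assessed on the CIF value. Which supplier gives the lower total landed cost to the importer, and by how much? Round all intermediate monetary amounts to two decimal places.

Supplier A (CIF):
The CIF price already equals the CIF value: 395949.18
Import duty = 395949.18 × 7% = 27716.44
Buyer bears (A): 225.12 + 508.52 + 1956.28 = 2689.92
Landed cost (A) = invoice 395949.18 + 2689.92 + duty 27716.44 = 426355.54
Supplier B (EXW):
CIF value = EXW price + inland to port + export clearance + origin terminal + freight + insurance = 376635.35 + 1660.58 + 120.47 + 823.74 + 8867.95 + 468.13 = 388576.22
Import duty = 388576.22 × 7% = 27200.34
Buyer bears (B): 1660.58 + 120.47 + 823.74 + 8867.95 + 468.13 + 225.12 + 508.52 + 1956.28 = 14630.79
Landed cost (B) = invoice 376635.35 + 14630.79 + duty 27200.34 = 418466.48
Difference = |426355.54 − 418466.48| = 7889.06

Supplier B is cheaper by CNY 7889.06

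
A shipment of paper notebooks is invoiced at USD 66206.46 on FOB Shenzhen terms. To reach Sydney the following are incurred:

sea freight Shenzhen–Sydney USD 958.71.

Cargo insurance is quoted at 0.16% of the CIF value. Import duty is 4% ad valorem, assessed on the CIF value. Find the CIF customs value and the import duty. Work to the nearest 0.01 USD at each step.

Let C be the CIF value. C = FOB price + freight + 0.16% × C
C − 0.16% × C = 66206.46 + 958.71
0.9984 × C = 67165.17
C = 67165.17 / 0.9984 = 67272.81
Insurance premium = 0.16% × 67272.81 = 107.64
Import duty = 67272.81 × 4% = 2690.91

CIF value: USD 67272.81; import duty: USD 2690.91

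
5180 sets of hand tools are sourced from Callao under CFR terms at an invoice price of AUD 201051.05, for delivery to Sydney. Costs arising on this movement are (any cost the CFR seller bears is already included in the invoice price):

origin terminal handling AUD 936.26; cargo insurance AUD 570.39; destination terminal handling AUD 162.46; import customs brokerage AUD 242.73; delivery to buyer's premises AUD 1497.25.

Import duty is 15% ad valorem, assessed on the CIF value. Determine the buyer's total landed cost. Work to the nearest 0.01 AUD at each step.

Total landed cost: AUD 233767.10

CFR: the seller pays costs through ocean freight to the destination port, but not insurance.
Already in the invoice (seller's account under CFR): origin terminal — exclude.
CIF value = CFR price + insurance = 201051.05 + 570.39 = 201621.44
Import duty = 201621.44 × 15% = 30243.22
Buyer bears: insurance 570.39 + destination terminal 162.46 + brokerage 242.73 + delivery 1497.25 + duty 30243.22 = 32716.05
Landed cost = invoice 201051.05 + 32716.05 = 233767.10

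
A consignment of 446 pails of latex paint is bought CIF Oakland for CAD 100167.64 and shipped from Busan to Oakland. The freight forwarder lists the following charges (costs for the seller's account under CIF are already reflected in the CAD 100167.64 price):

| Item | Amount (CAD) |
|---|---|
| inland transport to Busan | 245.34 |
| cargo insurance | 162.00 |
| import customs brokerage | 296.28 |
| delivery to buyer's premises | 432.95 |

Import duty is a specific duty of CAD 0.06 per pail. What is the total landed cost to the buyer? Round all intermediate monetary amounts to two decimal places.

Total landed cost: CAD 100923.63

CIF: the seller pays costs through ocean freight and marine insurance to the destination port.
Already in the invoice (seller's account under CIF): inland to port, insurance — exclude.
The CIF price already equals the CIF value: 100167.64
Import duty = 446 × 0.06 = 26.76
Buyer bears: brokerage 296.28 + delivery 432.95 + duty 26.76 = 755.99
Landed cost = invoice 100167.64 + 755.99 = 100923.63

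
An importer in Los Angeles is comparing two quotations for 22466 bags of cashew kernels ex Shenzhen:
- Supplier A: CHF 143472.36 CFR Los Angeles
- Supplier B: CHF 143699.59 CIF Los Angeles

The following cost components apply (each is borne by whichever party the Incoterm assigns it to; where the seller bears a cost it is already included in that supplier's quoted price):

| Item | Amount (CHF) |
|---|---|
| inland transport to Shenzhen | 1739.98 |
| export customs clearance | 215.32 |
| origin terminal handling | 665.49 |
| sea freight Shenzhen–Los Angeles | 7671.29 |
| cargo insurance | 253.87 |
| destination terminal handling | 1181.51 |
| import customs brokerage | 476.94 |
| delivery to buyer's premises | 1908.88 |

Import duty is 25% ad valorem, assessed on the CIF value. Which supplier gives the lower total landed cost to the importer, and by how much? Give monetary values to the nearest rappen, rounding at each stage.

Supplier A (CFR):
CIF value = CFR price + insurance = 143472.36 + 253.87 = 143726.23
Import duty = 143726.23 × 25% = 35931.56
Buyer bears (A): 253.87 + 1181.51 + 476.94 + 1908.88 = 3821.20
Landed cost (A) = invoice 143472.36 + 3821.20 + duty 35931.56 = 183225.12
Supplier B (CIF):
The CIF price already equals the CIF value: 143699.59
Import duty = 143699.59 × 25% = 35924.90
Buyer bears (B): 1181.51 + 476.94 + 1908.88 = 3567.33
Landed cost (B) = invoice 143699.59 + 3567.33 + duty 35924.90 = 183191.82
Difference = |183225.12 − 183191.82| = 33.30

Supplier B is cheaper by CHF 33.30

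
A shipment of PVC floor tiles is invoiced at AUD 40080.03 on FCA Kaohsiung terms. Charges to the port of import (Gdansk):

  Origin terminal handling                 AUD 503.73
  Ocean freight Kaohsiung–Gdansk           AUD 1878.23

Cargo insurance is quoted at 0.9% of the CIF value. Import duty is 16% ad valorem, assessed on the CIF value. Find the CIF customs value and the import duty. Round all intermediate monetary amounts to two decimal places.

Let C be the CIF value. C = FCA price + pre-shipment costs + freight + 0.9% × C
C − 0.9% × C = 40080.03 + 503.73 + 1878.23
0.991 × C = 42461.99
C = 42461.99 / 0.991 = 42847.62
Insurance premium = 0.9% × 42847.62 = 385.63
Import duty = 42847.62 × 16% = 6855.62

CIF value: AUD 42847.62; import duty: AUD 6855.62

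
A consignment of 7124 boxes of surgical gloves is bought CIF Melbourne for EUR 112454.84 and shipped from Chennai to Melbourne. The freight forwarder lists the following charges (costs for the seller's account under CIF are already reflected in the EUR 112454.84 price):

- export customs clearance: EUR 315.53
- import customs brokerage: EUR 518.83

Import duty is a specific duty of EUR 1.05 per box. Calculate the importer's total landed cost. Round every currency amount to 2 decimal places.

Total landed cost: EUR 120453.87

CIF: the seller pays costs through ocean freight and marine insurance to the destination port.
Already in the invoice (seller's account under CIF): export clearance — exclude.
The CIF price already equals the CIF value: 112454.84
Import duty = 7124 × 1.05 = 7480.20
Buyer bears: brokerage 518.83 + duty 7480.20 = 7999.03
Landed cost = invoice 112454.84 + 7999.03 = 120453.87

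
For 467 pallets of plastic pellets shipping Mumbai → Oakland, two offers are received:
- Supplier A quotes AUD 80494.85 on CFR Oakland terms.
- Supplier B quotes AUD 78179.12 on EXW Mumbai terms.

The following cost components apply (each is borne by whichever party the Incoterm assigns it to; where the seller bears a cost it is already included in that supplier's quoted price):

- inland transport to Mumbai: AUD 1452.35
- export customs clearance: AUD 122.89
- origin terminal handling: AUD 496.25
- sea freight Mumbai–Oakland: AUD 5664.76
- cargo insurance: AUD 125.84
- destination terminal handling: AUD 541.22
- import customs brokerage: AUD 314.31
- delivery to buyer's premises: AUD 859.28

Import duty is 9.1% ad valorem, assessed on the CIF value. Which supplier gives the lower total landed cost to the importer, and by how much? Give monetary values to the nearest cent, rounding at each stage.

Supplier A (CFR):
CIF value = CFR price + insurance = 80494.85 + 125.84 = 80620.69
Import duty = 80620.69 × 9.1% = 7336.48
Buyer bears (A): 125.84 + 541.22 + 314.31 + 859.28 = 1840.65
Landed cost (A) = invoice 80494.85 + 1840.65 + duty 7336.48 = 89671.98
Supplier B (EXW):
CIF value = EXW price + inland to port + export clearance + origin terminal + freight + insurance = 78179.12 + 1452.35 + 122.89 + 496.25 + 5664.76 + 125.84 = 86041.21
Import duty = 86041.21 × 9.1% = 7829.75
Buyer bears (B): 1452.35 + 122.89 + 496.25 + 5664.76 + 125.84 + 541.22 + 314.31 + 859.28 = 9576.90
Landed cost (B) = invoice 78179.12 + 9576.90 + duty 7829.75 = 95585.77
Difference = |89671.98 − 95585.77| = 5913.79

Supplier A is cheaper by AUD 5913.79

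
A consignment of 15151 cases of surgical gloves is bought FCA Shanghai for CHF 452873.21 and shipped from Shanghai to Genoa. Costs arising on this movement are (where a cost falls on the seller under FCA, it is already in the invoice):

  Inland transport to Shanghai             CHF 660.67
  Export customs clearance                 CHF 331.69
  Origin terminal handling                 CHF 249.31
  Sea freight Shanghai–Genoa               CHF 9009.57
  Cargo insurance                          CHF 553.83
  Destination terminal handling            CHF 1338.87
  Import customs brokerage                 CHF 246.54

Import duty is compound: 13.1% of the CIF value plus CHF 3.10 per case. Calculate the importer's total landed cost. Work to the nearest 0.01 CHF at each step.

FCA: the seller delivers export-cleared goods to the carrier; the buyer bears costs from that point.
Already in the invoice (seller's account under FCA): inland to port, export clearance — exclude.
CIF value = FCA price + origin terminal + freight + insurance = 452873.21 + 249.31 + 9009.57 + 553.83 = 462685.92
Ad valorem component: 462685.92 × 13.1% = 60611.86
Specific component: 15151 × 3.10 = 46968.10
Import duty = 60611.86 + 46968.10 = 107579.96
Buyer bears: origin terminal 249.31 + freight 9009.57 + insurance 553.83 + destination terminal 1338.87 + brokerage 246.54 + duty 107579.96 = 118978.08
Landed cost = invoice 452873.21 + 118978.08 = 571851.29

Total landed cost: CHF 571851.29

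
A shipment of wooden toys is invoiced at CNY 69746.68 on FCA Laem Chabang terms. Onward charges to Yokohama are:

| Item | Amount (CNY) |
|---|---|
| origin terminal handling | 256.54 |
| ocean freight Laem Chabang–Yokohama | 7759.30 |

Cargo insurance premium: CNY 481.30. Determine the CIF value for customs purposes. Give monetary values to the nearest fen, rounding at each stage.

CIF value: CNY 78243.82

CIF = FCA price + pre-shipment costs + freight + insurance
CIF = 69746.68 + 256.54 + 7759.30 + 481.30 = 78243.82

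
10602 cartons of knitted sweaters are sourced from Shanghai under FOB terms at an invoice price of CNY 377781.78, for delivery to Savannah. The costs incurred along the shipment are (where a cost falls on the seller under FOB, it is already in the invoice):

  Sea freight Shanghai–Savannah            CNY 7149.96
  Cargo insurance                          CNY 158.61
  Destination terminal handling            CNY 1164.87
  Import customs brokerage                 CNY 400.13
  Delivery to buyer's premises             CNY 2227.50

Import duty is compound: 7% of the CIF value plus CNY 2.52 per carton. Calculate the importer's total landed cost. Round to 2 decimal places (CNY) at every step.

Total landed cost: CNY 442556.21

FOB: the seller bears costs until goods are on board at the origin port; the buyer bears freight, insurance and all costs thereafter.
CIF value = FOB price + freight + insurance = 377781.78 + 7149.96 + 158.61 = 385090.35
Ad valorem component: 385090.35 × 7% = 26956.32
Specific component: 10602 × 2.52 = 26717.04
Import duty = 26956.32 + 26717.04 = 53673.36
Buyer bears: freight 7149.96 + insurance 158.61 + destination terminal 1164.87 + brokerage 400.13 + delivery 2227.50 + duty 53673.36 = 64774.43
Landed cost = invoice 377781.78 + 64774.43 = 442556.21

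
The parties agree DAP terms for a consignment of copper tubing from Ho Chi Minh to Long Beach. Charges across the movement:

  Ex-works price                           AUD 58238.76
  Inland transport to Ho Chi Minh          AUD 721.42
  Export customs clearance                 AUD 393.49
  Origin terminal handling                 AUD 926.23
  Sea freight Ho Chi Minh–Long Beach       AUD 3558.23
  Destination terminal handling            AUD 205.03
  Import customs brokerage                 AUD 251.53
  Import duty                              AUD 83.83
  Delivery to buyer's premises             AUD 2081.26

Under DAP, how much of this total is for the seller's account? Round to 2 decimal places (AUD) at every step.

DAP: the seller bears all costs to the named destination except import duty and clearance.
Seller's account: goods 58238.76 + inland to port 721.42 + export clearance 393.49 + origin terminal 926.23 + freight 3558.23 + destination terminal 205.03 + delivery 2081.26 = 66124.42
Buyer's account: brokerage 251.53 + duty 83.83 = 335.36

Seller's account: AUD 66124.42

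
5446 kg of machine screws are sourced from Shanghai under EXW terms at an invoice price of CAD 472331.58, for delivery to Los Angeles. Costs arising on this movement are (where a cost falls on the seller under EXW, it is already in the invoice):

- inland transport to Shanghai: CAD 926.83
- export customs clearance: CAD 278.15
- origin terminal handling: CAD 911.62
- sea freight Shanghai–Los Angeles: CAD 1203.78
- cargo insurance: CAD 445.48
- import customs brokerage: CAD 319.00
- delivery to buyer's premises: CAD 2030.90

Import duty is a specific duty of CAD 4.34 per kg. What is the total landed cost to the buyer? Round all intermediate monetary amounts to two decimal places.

EXW: the seller makes goods available at their premises; the buyer bears all onward costs.
CIF value = EXW price + inland to port + export clearance + origin terminal + freight + insurance = 472331.58 + 926.83 + 278.15 + 911.62 + 1203.78 + 445.48 = 476097.44
Import duty = 5446 × 4.34 = 23635.64
Buyer bears: inland to port 926.83 + export clearance 278.15 + origin terminal 911.62 + freight 1203.78 + insurance 445.48 + brokerage 319.00 + delivery 2030.90 + duty 23635.64 = 29751.40
Landed cost = invoice 472331.58 + 29751.40 = 502082.98

Total landed cost: CAD 502082.98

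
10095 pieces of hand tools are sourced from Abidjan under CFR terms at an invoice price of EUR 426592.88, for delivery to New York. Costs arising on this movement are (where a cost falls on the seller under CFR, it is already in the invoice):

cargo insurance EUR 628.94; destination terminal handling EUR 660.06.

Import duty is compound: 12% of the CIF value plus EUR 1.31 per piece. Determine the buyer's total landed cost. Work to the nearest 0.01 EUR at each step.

Total landed cost: EUR 492372.95

CFR: the seller pays costs through ocean freight to the destination port, but not insurance.
CIF value = CFR price + insurance = 426592.88 + 628.94 = 427221.82
Ad valorem component: 427221.82 × 12% = 51266.62
Specific component: 10095 × 1.31 = 13224.45
Import duty = 51266.62 + 13224.45 = 64491.07
Buyer bears: insurance 628.94 + destination terminal 660.06 + duty 64491.07 = 65780.07
Landed cost = invoice 426592.88 + 65780.07 = 492372.95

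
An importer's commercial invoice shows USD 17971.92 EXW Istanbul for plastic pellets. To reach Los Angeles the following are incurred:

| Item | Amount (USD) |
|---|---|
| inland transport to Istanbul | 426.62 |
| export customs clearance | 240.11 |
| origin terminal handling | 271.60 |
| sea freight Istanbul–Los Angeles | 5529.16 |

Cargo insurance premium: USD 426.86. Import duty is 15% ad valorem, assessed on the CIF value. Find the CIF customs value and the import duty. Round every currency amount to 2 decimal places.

CIF value: USD 24866.27; import duty: USD 3729.94

CIF = EXW price + pre-shipment costs + freight + insurance
CIF = 17971.92 + 426.62 + 240.11 + 271.60 + 5529.16 + 426.86 = 24866.27
Import duty = 24866.27 × 15% = 3729.94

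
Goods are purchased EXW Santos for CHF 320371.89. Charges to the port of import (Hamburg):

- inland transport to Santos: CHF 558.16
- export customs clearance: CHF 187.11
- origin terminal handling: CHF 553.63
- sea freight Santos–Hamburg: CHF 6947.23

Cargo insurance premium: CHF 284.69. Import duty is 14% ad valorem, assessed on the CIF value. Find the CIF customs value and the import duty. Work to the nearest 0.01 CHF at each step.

CIF = EXW price + pre-shipment costs + freight + insurance
CIF = 320371.89 + 558.16 + 187.11 + 553.63 + 6947.23 + 284.69 = 328902.71
Import duty = 328902.71 × 14% = 46046.38

CIF value: CHF 328902.71; import duty: CHF 46046.38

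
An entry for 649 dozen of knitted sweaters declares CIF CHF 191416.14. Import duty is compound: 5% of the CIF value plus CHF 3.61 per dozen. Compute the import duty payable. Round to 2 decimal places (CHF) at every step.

Import duty: CHF 11913.70

Ad valorem component: 191416.14 × 5% = 9570.81
Specific component: 649 × 3.61 = 2342.89
Import duty = 9570.81 + 2342.89 = 11913.70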